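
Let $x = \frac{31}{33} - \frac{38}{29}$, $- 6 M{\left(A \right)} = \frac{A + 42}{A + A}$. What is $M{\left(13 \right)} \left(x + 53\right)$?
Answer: $- \frac{125915}{6786} \approx -18.555$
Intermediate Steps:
$M{\left(A \right)} = - \frac{42 + A}{12 A}$ ($M{\left(A \right)} = - \frac{\left(A + 42\right) \frac{1}{A + A}}{6} = - \frac{\left(42 + A\right) \frac{1}{2 A}}{6} = - \frac{\frac{1}{2} \frac{1}{A} \left(42 + A\right)}{6} = - \frac{42 + A}{12 A}$)
$x = - \frac{355}{957}$ ($x = 31 \cdot \frac{1}{33} - \frac{38}{29} = \frac{31}{33} - \frac{38}{29} = - \frac{355}{957} \approx -0.37095$)
$M{\left(13 \right)} \left(x + 53\right) = \frac{-42 - 13}{12 \cdot 13} \left(- \frac{355}{957} + 53\right) = \frac{1}{12} \cdot \frac{1}{13} \left(-42 - 13\right) \frac{50366}{957} = \frac{1}{12} \cdot \frac{1}{13} \left(-55\right) \frac{50366}{957} = \left(- \frac{55}{156}\right) \frac{50366}{957} = - \frac{125915}{6786}$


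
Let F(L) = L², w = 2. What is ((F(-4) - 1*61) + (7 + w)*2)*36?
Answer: -972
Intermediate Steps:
((F(-4) - 1*61) + (7 + w)*2)*36 = (((-4)² - 1*61) + (7 + 2)*2)*36 = ((16 - 61) + 9*2)*36 = (-45 + 18)*36 = -27*36 = -972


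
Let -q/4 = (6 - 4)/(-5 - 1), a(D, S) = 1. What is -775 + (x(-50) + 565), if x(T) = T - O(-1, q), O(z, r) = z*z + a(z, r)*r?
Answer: -787/3 ≈ -262.33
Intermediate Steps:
q = 4/3 (q = -4*(6 - 4)/(-5 - 1) = -8/(-6) = -8*(-1)/6 = -4*(-1/3) = 4/3 ≈ 1.3333)
O(z, r) = r + z**2 (O(z, r) = z*z + 1*r = z**2 + r = r + z**2)
x(T) = -7/3 + T (x(T) = T - (4/3 + (-1)**2) = T - (4/3 + 1) = T - 1*7/3 = T - 7/3 = -7/3 + T)
-775 + (x(-50) + 565) = -775 + ((-7/3 - 50) + 565) = -775 + (-157/3 + 565) = -775 + 1538/3 = -787/3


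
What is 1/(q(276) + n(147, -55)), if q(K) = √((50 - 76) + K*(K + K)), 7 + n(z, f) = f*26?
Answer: -1437/1912643 - √152326/1912643 ≈ -0.00095537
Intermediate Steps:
n(z, f) = -7 + 26*f (n(z, f) = -7 + f*26 = -7 + 26*f)
q(K) = √(-26 + 2*K²) (q(K) = √(-26 + K*(2*K)) = √(-26 + 2*K²))
1/(q(276) + n(147, -55)) = 1/(√(-26 + 2*276²) + (-7 + 26*(-55))) = 1/(√(-26 + 2*76176) + (-7 - 1430)) = 1/(√(-26 + 152352) - 1437) = 1/(√152326 - 1437) = 1/(-1437 + √152326)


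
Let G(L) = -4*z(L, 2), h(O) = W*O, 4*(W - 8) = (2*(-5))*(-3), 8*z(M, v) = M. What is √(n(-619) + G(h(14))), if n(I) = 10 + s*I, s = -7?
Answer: 3*√1882/2 ≈ 65.073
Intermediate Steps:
z(M, v) = M/8
W = 31/2 (W = 8 + ((2*(-5))*(-3))/4 = 8 + (-10*(-3))/4 = 8 + (¼)*30 = 8 + 15/2 = 31/2 ≈ 15.500)
n(I) = 10 - 7*I
h(O) = 31*O/2
G(L) = -L/2
√(n(-619) + G(h(14))) = √((10 - 7*(-619)) - 31*14/4) = √((10 + 4333) - ½*217) = √(4343 - 217/2) = √(8469/2) = 3*√1882/2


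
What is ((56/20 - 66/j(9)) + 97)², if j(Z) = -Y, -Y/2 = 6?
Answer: 889249/100 ≈ 8892.5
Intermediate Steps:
Y = -12 (Y = -2*6 = -12)
j(Z) = 12 (j(Z) = -1*(-12) = 12)
((56/20 - 66/j(9)) + 97)² = ((56/20 - 66/12) + 97)² = ((56*(1/20) - 66*1/12) + 97)² = ((14/5 - 11/2) + 97)² = (-27/10 + 97)² = (943/10)² = 889249/100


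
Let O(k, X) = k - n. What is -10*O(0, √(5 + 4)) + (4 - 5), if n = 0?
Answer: -1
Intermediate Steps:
O(k, X) = k (O(k, X) = k - 1*0 = k + 0 = k)
-10*O(0, √(5 + 4)) + (4 - 5) = -10*0 + (4 - 5) = 0 - 1 = -1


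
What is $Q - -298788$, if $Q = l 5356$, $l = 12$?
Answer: $363060$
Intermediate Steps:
$Q = 64272$ ($Q = 12 \cdot 5356 = 64272$)
$Q - -298788 = 64272 - -298788 = 64272 + 298788 = 363060$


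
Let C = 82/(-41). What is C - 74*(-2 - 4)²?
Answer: -2666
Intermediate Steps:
C = -2 (C = 82*(-1/41) = -2)
C - 74*(-2 - 4)² = -2 - 74*(-2 - 4)² = -2 - 74*(-6)² = -2 - 74*36 = -2 - 2664 = -2666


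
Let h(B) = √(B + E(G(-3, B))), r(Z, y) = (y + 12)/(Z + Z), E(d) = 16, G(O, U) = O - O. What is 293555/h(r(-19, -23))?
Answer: 293555*√23522/619 ≈ 72734.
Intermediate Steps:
G(O, U) = 0
r(Z, y) = (12 + y)/(2*Z) (r(Z, y) = (12 + y)/((2*Z)) = (12 + y)*(1/(2*Z)) = (12 + y)/(2*Z))
h(B) = √(16 + B) (h(B) = √(B + 16) = √(16 + B))
293555/h(r(-19, -23)) = 293555/(√(16 + (½)*(12 - 23)/(-19))) = 293555/(√(16 + (½)*(-1/19)*(-11))) = 293555/(√(16 + 11/38)) = 293555/(√(619/38)) = 293555/((√23522/38)) = 293555*(√23522/619) = 293555*√23522/619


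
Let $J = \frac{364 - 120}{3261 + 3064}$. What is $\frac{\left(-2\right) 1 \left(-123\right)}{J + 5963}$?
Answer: $\frac{518650}{12572073} \approx 0.041254$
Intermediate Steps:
$J = \frac{244}{6325} \approx 0.038577$
$\frac{\left(-2\right) 1 \left(-123\right)}{J + 5963} = \frac{\left(-2\right) 1 \left(-123\right)}{\frac{244}{6325} + 5963} = \frac{\left(-2\right) \left(-123\right)}{\frac{37716219}{6325}} = \frac{6325}{37716219} \cdot 246 = \frac{518650}{12572073}$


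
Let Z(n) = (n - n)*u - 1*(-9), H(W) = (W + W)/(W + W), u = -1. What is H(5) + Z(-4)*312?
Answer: 2809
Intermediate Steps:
H(W) = 1 (H(W) = (2*W)/((2*W)) = (2*W)*(1/(2*W)) = 1)
Z(n) = 9 (Z(n) = (n - n)*(-1) - 1*(-9) = 0*(-1) + 9 = 0 + 9 = 9)
H(5) + Z(-4)*312 = 1 + 9*312 = 1 + 2808 = 2809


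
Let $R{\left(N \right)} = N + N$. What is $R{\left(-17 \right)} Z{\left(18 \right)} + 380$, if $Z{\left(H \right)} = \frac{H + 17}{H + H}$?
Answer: $\frac{6245}{18} \approx 346.94$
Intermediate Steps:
$R{\left(N \right)} = 2 N$
$Z{\left(H \right)} = \frac{17 + H}{2 H}$
$R{\left(-17 \right)} Z{\left(18 \right)} + 380 = 2 \left(-17\right) \frac{17 + 18}{2 \cdot 18} + 380 = - 34 \cdot \frac{1}{2} \cdot \frac{1}{18} \cdot 35 + 380 = \left(-34\right) \frac{35}{36} + 380 = - \frac{595}{18} + 380 = \frac{6245}{18}$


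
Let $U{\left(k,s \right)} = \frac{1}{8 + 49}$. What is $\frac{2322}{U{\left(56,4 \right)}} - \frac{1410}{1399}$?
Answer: $\frac{185161836}{1399} \approx 1.3235 \cdot 10^{5}$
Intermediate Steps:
$U{\left(k,s \right)} = \frac{1}{57}$
$\frac{2322}{U{\left(56,4 \right)}} - \frac{1410}{1399} = 2322 \frac{1}{\frac{1}{57}} - \frac{1410}{1399} = 2322 \cdot 57 - \frac{1410}{1399} = 132354 - \frac{1410}{1399} = \frac{185161836}{1399}$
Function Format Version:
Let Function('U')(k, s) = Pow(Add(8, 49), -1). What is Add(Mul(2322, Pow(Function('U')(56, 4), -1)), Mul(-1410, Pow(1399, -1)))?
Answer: Rational(185161836, 1399) ≈ 1.3235e+5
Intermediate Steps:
Function('U')(k, s) = Rational(1, 57) (Function('U')(k, s) = Pow(57, -1) = Rational(1, 57))
Add(Mul(2322, Pow(Function('U')(56, 4), -1)), Mul(-1410, Pow(1399, -1))) = Add(Mul(2322, Pow(Rational(1, 57), -1)), Mul(-1410, Pow(1399, -1))) = Add(Mul(2322, 57), Mul(-1410, Rational(1, 1399))) = Add(132354, Rational(-1410, 1399)) = Rational(185161836, 1399)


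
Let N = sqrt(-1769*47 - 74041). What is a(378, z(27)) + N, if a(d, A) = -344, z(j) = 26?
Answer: -344 + 16*I*sqrt(614) ≈ -344.0 + 396.46*I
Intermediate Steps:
N = 16*I*sqrt(614) (N = sqrt(-83143 - 74041) = sqrt(-157184) = 16*I*sqrt(614) ≈ 396.46*I)
a(378, z(27)) + N = -344 + 16*I*sqrt(614)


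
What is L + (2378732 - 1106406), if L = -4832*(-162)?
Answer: 2055110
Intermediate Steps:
L = 782784
L + (2378732 - 1106406) = 782784 + (2378732 - 1106406) = 782784 + 1272326 = 2055110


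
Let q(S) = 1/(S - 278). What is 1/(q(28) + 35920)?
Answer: 250/8979999 ≈ 2.7840e-5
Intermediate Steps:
q(S) = 1/(-278 + S)
1/(q(28) + 35920) = 1/(1/(-278 + 28) + 35920) = 1/(1/(-250) + 35920) = 1/(-1/250 + 35920) = 1/(8979999/250) = 250/8979999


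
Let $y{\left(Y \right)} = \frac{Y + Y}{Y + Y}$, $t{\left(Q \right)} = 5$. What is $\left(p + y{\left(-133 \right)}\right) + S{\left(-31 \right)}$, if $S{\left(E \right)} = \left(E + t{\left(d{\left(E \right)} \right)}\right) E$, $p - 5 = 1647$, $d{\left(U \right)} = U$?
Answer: $2459$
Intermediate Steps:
$y{\left(Y \right)} = 1$ ($y{\left(Y \right)} = \frac{2 Y}{2 Y} = 2 Y \frac{1}{2 Y} = 1$)
$p = 1652$ ($p = 5 + 1647 = 1652$)
$S{\left(E \right)} = E \left(5 + E\right)$ ($S{\left(E \right)} = \left(E + 5\right) E = \left(5 + E\right) E = E \left(5 + E\right)$)
$\left(p + y{\left(-133 \right)}\right) + S{\left(-31 \right)} = \left(1652 + 1\right) - 31 \left(5 - 31\right) = 1653 - -806 = 1653 + 806 = 2459$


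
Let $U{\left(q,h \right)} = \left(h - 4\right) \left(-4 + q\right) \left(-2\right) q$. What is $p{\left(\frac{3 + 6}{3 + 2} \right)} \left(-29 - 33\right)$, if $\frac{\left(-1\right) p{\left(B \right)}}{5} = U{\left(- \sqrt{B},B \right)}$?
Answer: $\frac{12276}{5} + \frac{16368 \sqrt{5}}{5} \approx 9775.2$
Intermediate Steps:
$U{\left(q,h \right)} = - 2 q \left(-4 + h\right) \left(-4 + q\right)$ ($U{\left(q,h \right)} = \left(-4 + h\right) \left(-4 + q\right) \left(-2\right) q = - 2 \left(-4 + h\right) \left(-4 + q\right) q = - 2 q \left(-4 + h\right) \left(-4 + q\right)$)
$p{\left(B \right)} = 10 \sqrt{B} \left(-16 + B^{\frac{3}{2}} - 4 \sqrt{B} + 4 B\right)$ ($p{\left(B \right)} = - 5 \cdot 2 \left(- \sqrt{B}\right) \left(-16 + 4 B + 4 \left(- \sqrt{B}\right) - B \left(- \sqrt{B}\right)\right) = - 5 \cdot 2 \left(- \sqrt{B}\right) \left(-16 + 4 B - 4 \sqrt{B} + B^{\frac{3}{2}}\right) = - 5 \cdot 2 \left(- \sqrt{B}\right) \left(-16 + B^{\frac{3}{2}} - 4 \sqrt{B} + 4 B\right) = - 5 \left(- 2 \sqrt{B} \left(-16 + B^{\frac{3}{2}} - 4 \sqrt{B} + 4 B\right)\right) = 10 \sqrt{B} \left(-16 + B^{\frac{3}{2}} - 4 \sqrt{B} + 4 B\right)$)
$p{\left(\frac{3 + 6}{3 + 2} \right)} \left(-29 - 33\right) = \left(- 160 \sqrt{\frac{3 + 6}{3 + 2}} - 40 \frac{3 + 6}{3 + 2} + 10 \left(\frac{3 + 6}{3 + 2}\right)^{2} + 40 \left(\frac{3 + 6}{3 + 2}\right)^{\frac{3}{2}}\right) \left(-29 - 33\right) = \left(- 160 \sqrt{\frac{9}{5}} - 40 \cdot \frac{9}{5} + 10 \left(\frac{9}{5}\right)^{2} + 40 \left(\frac{9}{5}\right)^{\frac{3}{2}}\right) \left(-62\right) = \left(- 160 \sqrt{9 \cdot \frac{1}{5}} - 40 \cdot 9 \cdot \frac{1}{5} + 10 \left(9 \cdot \frac{1}{5}\right)^{2} + 40 \left(9 \cdot \frac{1}{5}\right)^{\frac{3}{2}}\right) \left(-62\right) = \left(- 160 \sqrt{\frac{9}{5}} - 72 + 10 \left(\frac{9}{5}\right)^{2} + 40 \left(\frac{9}{5}\right)^{\frac{3}{2}}\right) \left(-62\right) = \left(- 160 \frac{3 \sqrt{5}}{5} - 72 + 10 \cdot \frac{81}{25} + 40 \frac{27 \sqrt{5}}{25}\right) \left(-62\right) = \left(- 96 \sqrt{5} - 72 + \frac{162}{5} + \frac{216 \sqrt{5}}{5}\right) \left(-62\right) = \left(- \frac{198}{5} - \frac{264 \sqrt{5}}{5}\right) \left(-62\right) = \frac{12276}{5} + \frac{16368 \sqrt{5}}{5}$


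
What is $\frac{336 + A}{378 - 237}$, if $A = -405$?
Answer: $- \frac{23}{47} \approx -0.48936$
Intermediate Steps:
$\frac{336 + A}{378 - 237} = \frac{336 - 405}{378 - 237} = - \frac{69}{141} = \left(-69\right) \frac{1}{141} = - \frac{23}{47}$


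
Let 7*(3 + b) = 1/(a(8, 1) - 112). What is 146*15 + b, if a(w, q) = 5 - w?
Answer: 1760534/805 ≈ 2187.0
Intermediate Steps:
b = -2416/805 (b = -3 + 1/(7*((5 - 1*8) - 112)) = -3 + 1/(7*((5 - 8) - 112)) = -3 + 1/(7*(-3 - 112)) = -3 + (1/7)/(-115) = -3 + (1/7)*(-1/115) = -3 - 1/805 = -2416/805 ≈ -3.0012)
146*15 + b = 146*15 - 2416/805 = 2190 - 2416/805 = 1760534/805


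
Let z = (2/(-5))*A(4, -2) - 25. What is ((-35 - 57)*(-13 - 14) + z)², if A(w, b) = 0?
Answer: 6046681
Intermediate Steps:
z = -25 (z = (2/(-5))*0 - 25 = (2*(-⅕))*0 - 25 = -⅖*0 - 25 = 0 - 25 = -25)
((-35 - 57)*(-13 - 14) + z)² = ((-35 - 57)*(-13 - 14) - 25)² = (-92*(-27) - 25)² = (2484 - 25)² = 2459² = 6046681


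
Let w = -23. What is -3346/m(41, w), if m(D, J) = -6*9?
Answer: 1673/27 ≈ 61.963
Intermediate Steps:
m(D, J) = -54
-3346/m(41, w) = -3346/(-54) = -3346*(-1/54) = 1673/27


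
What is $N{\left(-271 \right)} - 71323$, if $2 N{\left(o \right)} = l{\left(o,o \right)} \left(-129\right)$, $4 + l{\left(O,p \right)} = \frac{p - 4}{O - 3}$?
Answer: $- \frac{38979095}{548} \approx -71130.0$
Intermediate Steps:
$l{\left(O,p \right)} = -4 + \frac{-4 + p}{-3 + O}$ ($l{\left(O,p \right)} = -4 + \frac{p - 4}{O - 3} = -4 + \frac{-4 + p}{-3 + O}$)
$N{\left(o \right)} = - \frac{129 \left(8 - 3 o\right)}{2 \left(-3 + o\right)}$ ($N{\left(o \right)} = \frac{\frac{8 + o - 4 o}{-3 + o} \left(-129\right)}{2} = \frac{\frac{8 - 3 o}{-3 + o} \left(-129\right)}{2} = \frac{\left(-129\right) \frac{1}{-3 + o} \left(8 - 3 o\right)}{2} = - \frac{129 \left(8 - 3 o\right)}{2 \left(-3 + o\right)}$)
$N{\left(-271 \right)} - 71323 = \frac{129 \left(-8 + 3 \left(-271\right)\right)}{2 \left(-3 - 271\right)} - 71323 = \frac{129 \left(-8 - 813\right)}{2 \left(-274\right)} - 71323 = \frac{129}{2} \left(- \frac{1}{274}\right) \left(-821\right) - 71323 = \frac{105909}{548} - 71323 = - \frac{38979095}{548}$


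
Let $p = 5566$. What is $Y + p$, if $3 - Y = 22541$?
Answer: $-16972$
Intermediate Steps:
$Y = -22538$ ($Y = 3 - 22541 = -22538$)
$Y + p = -22538 + 5566 = -16972$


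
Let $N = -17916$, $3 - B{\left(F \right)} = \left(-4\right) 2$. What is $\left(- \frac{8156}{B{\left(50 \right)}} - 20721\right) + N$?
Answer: $- \frac{433163}{11} \approx -39378.0$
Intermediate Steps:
$B{\left(F \right)} = 11$ ($B{\left(F \right)} = 3 - \left(-4\right) 2 = 3 - -8 = 3 + 8 = 11$)
$\left(- \frac{8156}{B{\left(50 \right)}} - 20721\right) + N = \left(- \frac{8156}{11} - 20721\right) - 17916 = - \frac{236087}{11} - 17916 = - \frac{433163}{11}$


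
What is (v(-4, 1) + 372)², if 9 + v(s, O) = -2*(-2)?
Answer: 134689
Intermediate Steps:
v(s, O) = -5 (v(s, O) = -9 - 2*(-2) = -9 + 4 = -5)
(v(-4, 1) + 372)² = (-5 + 372)² = 367² = 134689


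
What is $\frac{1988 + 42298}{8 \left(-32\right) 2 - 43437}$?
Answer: $- \frac{44286}{43949} \approx -1.0077$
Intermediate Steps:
$\frac{1988 + 42298}{8 \left(-32\right) 2 - 43437} = \frac{44286}{\left(-256\right) 2 - 43437} = \frac{44286}{-512 - 43437} = \frac{44286}{-43949} = 44286 \left(- \frac{1}{43949}\right) = - \frac{44286}{43949}$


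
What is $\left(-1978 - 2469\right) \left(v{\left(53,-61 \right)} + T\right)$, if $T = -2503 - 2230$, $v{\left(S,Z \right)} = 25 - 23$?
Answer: $21038757$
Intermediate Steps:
$v{\left(S,Z \right)} = 2$ ($v{\left(S,Z \right)} = 25 - 23 = 2$)
$T = -4733$
$\left(-1978 - 2469\right) \left(v{\left(53,-61 \right)} + T\right) = \left(-1978 - 2469\right) \left(2 - 4733\right) = \left(-4447\right) \left(-4731\right) = 21038757$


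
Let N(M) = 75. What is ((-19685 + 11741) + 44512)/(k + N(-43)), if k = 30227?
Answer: 18284/15151 ≈ 1.2068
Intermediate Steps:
((-19685 + 11741) + 44512)/(k + N(-43)) = ((-19685 + 11741) + 44512)/(30227 + 75) = (-7944 + 44512)/30302 = 36568*(1/30302) = 18284/15151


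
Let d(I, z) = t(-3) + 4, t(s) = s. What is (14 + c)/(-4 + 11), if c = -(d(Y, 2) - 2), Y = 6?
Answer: 15/7 ≈ 2.1429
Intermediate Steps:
d(I, z) = 1 (d(I, z) = -3 + 4 = 1)
c = 1 (c = -(1 - 2) = -1*(-1) = 1)
(14 + c)/(-4 + 11) = (14 + 1)/(-4 + 11) = 15/7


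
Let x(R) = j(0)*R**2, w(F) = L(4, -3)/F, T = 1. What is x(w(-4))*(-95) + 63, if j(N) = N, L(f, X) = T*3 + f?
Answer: 63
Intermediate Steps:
L(f, X) = 3 + f (L(f, X) = 1*3 + f = 3 + f)
w(F) = 7/F (w(F) = (3 + 4)/F = 7/F)
x(R) = 0 (x(R) = 0*R**2 = 0)
x(w(-4))*(-95) + 63 = 0*(-95) + 63 = 0 + 63 = 63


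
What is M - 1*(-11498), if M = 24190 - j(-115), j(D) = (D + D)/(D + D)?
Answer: 35687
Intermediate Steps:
j(D) = 1 (j(D) = (2*D)/((2*D)) = (2*D)*(1/(2*D)) = 1)
M = 24189 (M = 24190 - 1*1 = 24190 - 1 = 24189)
M - 1*(-11498) = 24189 - 1*(-11498) = 24189 + 11498 = 35687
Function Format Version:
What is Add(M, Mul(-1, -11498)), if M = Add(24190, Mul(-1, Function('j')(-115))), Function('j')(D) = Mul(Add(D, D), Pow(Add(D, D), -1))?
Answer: 35687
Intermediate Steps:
Function('j')(D) = 1 (Function('j')(D) = Mul(Mul(2, D), Pow(Mul(2, D), -1)) = Mul(Mul(2, D), Mul(Rational(1, 2), Pow(D, -1))) = 1)
M = 24189 (M = Add(24190, Mul(-1, 1)) = Add(24190, -1) = 24189)
Add(M, Mul(-1, -11498)) = Add(24189, Mul(-1, -11498)) = Add(24189, 11498) = 35687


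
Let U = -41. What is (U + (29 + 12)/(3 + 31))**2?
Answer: 1830609/1156 ≈ 1583.6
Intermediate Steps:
(U + (29 + 12)/(3 + 31))**2 = (-41 + (29 + 12)/(3 + 31))**2 = (-41 + 41/34)**2 = (-1353/34)**2 = 1830609/1156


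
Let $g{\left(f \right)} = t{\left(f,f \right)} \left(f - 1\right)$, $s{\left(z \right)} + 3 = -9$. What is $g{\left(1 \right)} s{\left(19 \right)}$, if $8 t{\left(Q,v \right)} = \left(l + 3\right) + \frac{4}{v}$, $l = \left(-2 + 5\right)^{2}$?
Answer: $0$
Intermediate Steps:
$s{\left(z \right)} = -12$ ($s{\left(z \right)} = -3 - 9 = -12$)
$l = 9$ ($l = 3^{2} = 9$)
$t{\left(Q,v \right)} = \frac{3}{2} + \frac{1}{2 v}$ ($t{\left(Q,v \right)} = \frac{\left(9 + 3\right) + \frac{4}{v}}{8} = \frac{12 + \frac{4}{v}}{8} = \frac{3}{2} + \frac{1}{2 v}$)
$g{\left(f \right)} = \frac{\left(1 + 3 f\right) \left(-1 + f\right)}{2 f}$ ($g{\left(f \right)} = \frac{1 + 3 f}{2 f} \left(f - 1\right) = \frac{1 + 3 f}{2 f} \left(-1 + f\right) = \frac{\left(1 + 3 f\right) \left(-1 + f\right)}{2 f}$)
$g{\left(1 \right)} s{\left(19 \right)} = \frac{\left(1 + 3 \cdot 1\right) \left(-1 + 1\right)}{2 \cdot 1} \left(-12\right) = \frac{1}{2} \cdot 1 \left(1 + 3\right) 0 \left(-12\right) = \frac{1}{2} \cdot 1 \cdot 4 \cdot 0 \left(-12\right) = 0 \left(-12\right) = 0$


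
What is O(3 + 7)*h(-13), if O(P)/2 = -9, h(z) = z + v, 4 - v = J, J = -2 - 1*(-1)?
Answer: 144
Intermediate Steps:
J = -1 (J = -2 + 1 = -1)
v = 5 (v = 4 - 1*(-1) = 4 + 1 = 5)
h(z) = 5 + z (h(z) = z + 5 = 5 + z)
O(P) = -18 (O(P) = 2*(-9) = -18)
O(3 + 7)*h(-13) = -18*(5 - 13) = -18*(-8) = 144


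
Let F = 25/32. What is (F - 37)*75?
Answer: -86925/32 ≈ -2716.4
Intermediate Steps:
F = 25/32 (F = 25*(1/32) = 25/32 ≈ 0.78125)
(F - 37)*75 = (25/32 - 37)*75 = -1159/32*75 = -86925/32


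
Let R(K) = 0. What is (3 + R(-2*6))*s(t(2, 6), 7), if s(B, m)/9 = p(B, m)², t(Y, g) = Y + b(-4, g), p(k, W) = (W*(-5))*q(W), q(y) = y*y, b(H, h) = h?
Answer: 79413075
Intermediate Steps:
q(y) = y²
p(k, W) = -5*W³ (p(k, W) = (W*(-5))*W² = (-5*W)*W² = -5*W³)
t(Y, g) = Y + g
s(B, m) = 225*m⁶ (s(B, m) = 9*(-5*m³)² = 9*(25*m⁶) = 225*m⁶)
(3 + R(-2*6))*s(t(2, 6), 7) = (3 + 0)*(225*7⁶) = 3*(225*117649) = 3*26471025 = 79413075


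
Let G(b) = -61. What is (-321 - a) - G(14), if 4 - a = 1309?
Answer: 1045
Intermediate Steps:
a = -1305 (a = 4 - 1*1309 = 4 - 1309 = -1305)
(-321 - a) - G(14) = (-321 - 1*(-1305)) - 1*(-61) = (-321 + 1305) + 61 = 984 + 61 = 1045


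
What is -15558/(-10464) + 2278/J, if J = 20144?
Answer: 3512889/2195696 ≈ 1.5999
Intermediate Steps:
-15558/(-10464) + 2278/J = -15558/(-10464) + 2278/20144 = -15558*(-1/10464) + 2278*(1/20144) = 2593/1744 + 1139/10072 = 3512889/2195696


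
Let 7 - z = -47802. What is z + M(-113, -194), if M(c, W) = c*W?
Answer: 69731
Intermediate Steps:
z = 47809 (z = 7 - 1*(-47802) = 7 + 47802 = 47809)
M(c, W) = W*c
z + M(-113, -194) = 47809 - 194*(-113) = 47809 + 21922 = 69731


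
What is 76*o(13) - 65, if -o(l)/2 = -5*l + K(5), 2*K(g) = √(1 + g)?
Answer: 9815 - 76*√6 ≈ 9628.8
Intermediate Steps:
K(g) = √(1 + g)/2
o(l) = -√6 + 10*l (o(l) = -2*(-5*l + √(1 + 5)/2) = -2*(-5*l + √6/2) = -2*(√6/2 - 5*l) = -√6 + 10*l)
76*o(13) - 65 = 76*(-√6 + 10*13) - 65 = 76*(-√6 + 130) - 65 = 76*(130 - √6) - 65 = (9880 - 76*√6) - 65 = 9815 - 76*√6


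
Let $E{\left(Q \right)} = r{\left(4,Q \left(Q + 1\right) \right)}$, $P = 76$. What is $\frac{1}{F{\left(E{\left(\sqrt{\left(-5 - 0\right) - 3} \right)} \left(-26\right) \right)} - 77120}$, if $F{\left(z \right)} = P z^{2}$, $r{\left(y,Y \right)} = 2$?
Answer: $\frac{1}{128384} \approx 7.7891 \cdot 10^{-6}$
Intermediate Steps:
$E{\left(Q \right)} = 2$
$F{\left(z \right)} = 76 z^{2}$
$\frac{1}{F{\left(E{\left(\sqrt{\left(-5 - 0\right) - 3} \right)} \left(-26\right) \right)} - 77120} = \frac{1}{76 \left(2 \left(-26\right)\right)^{2} - 77120} = \frac{1}{76 \left(-52\right)^{2} - 77120} = \frac{1}{76 \cdot 2704 - 77120} = \frac{1}{205504 - 77120} = \frac{1}{128384}$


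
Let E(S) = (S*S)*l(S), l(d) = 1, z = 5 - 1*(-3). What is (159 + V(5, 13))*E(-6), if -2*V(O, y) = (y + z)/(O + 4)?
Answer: 5682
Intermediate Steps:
z = 8 (z = 5 + 3 = 8)
V(O, y) = -(8 + y)/(2*(4 + O)) (V(O, y) = -(y + 8)/(2*(O + 4)) = -(8 + y)/(2*(4 + O)))
E(S) = S² (E(S) = (S*S)*1 = S²*1 = S²)
(159 + V(5, 13))*E(-6) = (159 + (-8 - 1*13)/(2*(4 + 5)))*(-6)² = (159 + (½)*(-8 - 13)/9)*36 = (159 + (½)*(⅑)*(-21))*36 = (159 - 7/6)*36 = (947/6)*36 = 5682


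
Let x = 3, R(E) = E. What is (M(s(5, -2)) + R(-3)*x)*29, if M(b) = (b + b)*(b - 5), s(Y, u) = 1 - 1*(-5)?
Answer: 87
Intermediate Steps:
s(Y, u) = 6 (s(Y, u) = 1 + 5 = 6)
M(b) = 2*b*(-5 + b) (M(b) = (2*b)*(-5 + b) = 2*b*(-5 + b))
(M(s(5, -2)) + R(-3)*x)*29 = (2*6*(-5 + 6) - 3*3)*29 = (2*6*1 - 9)*29 = (12 - 9)*29 = 3*29 = 87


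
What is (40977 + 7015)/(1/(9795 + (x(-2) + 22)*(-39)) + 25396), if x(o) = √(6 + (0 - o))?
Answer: 97331074160598936/51504833519649721 - 3743376*√2/51504833519649721 ≈ 1.8897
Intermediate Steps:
x(o) = √(6 - o)
(40977 + 7015)/(1/(9795 + (x(-2) + 22)*(-39)) + 25396) = (40977 + 7015)/(1/(9795 + (√(6 - 1*(-2)) + 22)*(-39)) + 25396) = 47992/(1/(9795 + (√(6 + 2) + 22)*(-39)) + 25396) = 47992/(1/(9795 + (√8 + 22)*(-39)) + 25396) = 47992/(1/(9795 + (2*√2 + 22)*(-39)) + 25396) = 47992/(1/(9795 + (22 + 2*√2)*(-39)) + 25396) = 47992/(1/(9795 + (-858 - 78*√2)) + 25396) = 47992/(1/(8937 - 78*√2) + 25396) = 47992/(25396 + 1/(8937 - 78*√2))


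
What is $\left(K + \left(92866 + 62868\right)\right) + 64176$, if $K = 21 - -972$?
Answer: $220903$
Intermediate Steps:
$K = 993$ ($K = 21 + 972 = 993$)
$\left(K + \left(92866 + 62868\right)\right) + 64176 = \left(993 + \left(92866 + 62868\right)\right) + 64176 = \left(993 + 155734\right) + 64176 = 156727 + 64176 = 220903$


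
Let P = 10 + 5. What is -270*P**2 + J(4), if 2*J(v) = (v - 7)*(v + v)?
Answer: -60762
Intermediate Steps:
J(v) = v*(-7 + v) (J(v) = ((v - 7)*(v + v))/2 = ((-7 + v)*(2*v))/2 = (2*v*(-7 + v))/2 = v*(-7 + v))
P = 15
-270*P**2 + J(4) = -270*15**2 + 4*(-7 + 4) = -270*225 + 4*(-3) = -60750 - 12 = -60762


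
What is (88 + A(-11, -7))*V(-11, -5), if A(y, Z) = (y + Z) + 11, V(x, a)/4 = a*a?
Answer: 8100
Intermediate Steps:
V(x, a) = 4*a² (V(x, a) = 4*(a*a) = 4*a²)
A(y, Z) = 11 + Z + y (A(y, Z) = (Z + y) + 11 = 11 + Z + y)
(88 + A(-11, -7))*V(-11, -5) = (88 + (11 - 7 - 11))*(4*(-5)²) = (88 - 7)*(4*25) = 81*100 = 8100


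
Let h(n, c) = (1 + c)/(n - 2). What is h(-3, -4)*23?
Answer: 69/5 ≈ 13.800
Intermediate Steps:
h(n, c) = (1 + c)/(-2 + n)
h(-3, -4)*23 = ((1 - 4)/(-2 - 3))*23 = (-3/(-5))*23 = -1/5*(-3)*23 = (3/5)*23 = 69/5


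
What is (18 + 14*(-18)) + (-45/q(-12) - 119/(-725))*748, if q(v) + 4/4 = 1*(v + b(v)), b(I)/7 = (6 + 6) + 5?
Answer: -16475564/38425 ≈ -428.77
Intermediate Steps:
b(I) = 119 (b(I) = 7*((6 + 6) + 5) = 7*(12 + 5) = 7*17 = 119)
q(v) = 118 + v (q(v) = -1 + 1*(v + 119) = -1 + 1*(119 + v) = -1 + (119 + v) = 118 + v)
(18 + 14*(-18)) + (-45/q(-12) - 119/(-725))*748 = (18 + 14*(-18)) + (-45/(118 - 12) - 119/(-725))*748 = (18 - 252) + (-45/106 - 119*(-1/725))*748 = -234 + (-45*1/106 + 119/725)*748 = -234 + (-45/106 + 119/725)*748 = -234 - 20011/76850*748 = -234 - 7484114/38425 = -16475564/38425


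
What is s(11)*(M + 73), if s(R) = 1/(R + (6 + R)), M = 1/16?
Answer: 167/64 ≈ 2.6094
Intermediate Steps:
M = 1/16 ≈ 0.062500
s(R) = 1/(6 + 2*R)
s(11)*(M + 73) = (1/(2*(3 + 11)))*(1/16 + 73) = ((1/2)/14)*(1169/16) = ((1/2)*(1/14))*(1169/16) = (1/28)*(1169/16) = 167/64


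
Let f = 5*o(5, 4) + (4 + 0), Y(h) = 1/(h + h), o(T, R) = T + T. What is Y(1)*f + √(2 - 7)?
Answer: 27 + I*√5 ≈ 27.0 + 2.2361*I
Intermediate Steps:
o(T, R) = 2*T
Y(h) = 1/(2*h)
f = 54 (f = 5*(2*5) + (4 + 0) = 5*10 + 4 = 50 + 4 = 54)
Y(1)*f + √(2 - 7) = ((½)/1)*54 + √(2 - 7) = ((½)*1)*54 + √(-5) = (½)*54 + I*√5 = 27 + I*√5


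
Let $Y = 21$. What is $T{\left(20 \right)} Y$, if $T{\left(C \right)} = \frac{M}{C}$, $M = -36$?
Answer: $- \frac{189}{5} \approx -37.8$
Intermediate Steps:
$T{\left(C \right)} = - \frac{36}{C}$
$T{\left(20 \right)} Y = - \frac{36}{20} \cdot 21 = \left(-36\right) \frac{1}{20} \cdot 21 = \left(- \frac{9}{5}\right) 21 = - \frac{189}{5}$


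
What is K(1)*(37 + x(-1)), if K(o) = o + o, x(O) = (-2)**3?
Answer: 58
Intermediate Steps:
x(O) = -8
K(o) = 2*o
K(1)*(37 + x(-1)) = (2*1)*(37 - 8) = 2*29 = 58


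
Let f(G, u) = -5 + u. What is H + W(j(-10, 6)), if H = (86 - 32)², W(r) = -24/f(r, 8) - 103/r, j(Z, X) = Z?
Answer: 29183/10 ≈ 2918.3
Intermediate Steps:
W(r) = -8 - 103/r (W(r) = -24/(-5 + 8) - 103/r = -24/3 - 103/r = -24*⅓ - 103/r = -8 - 103/r)
H = 2916 (H = 54² = 2916)
H + W(j(-10, 6)) = 2916 + (-8 - 103/(-10)) = 2916 + (-8 - 103*(-⅒)) = 2916 + (-8 + 103/10) = 2916 + 23/10 = 29183/10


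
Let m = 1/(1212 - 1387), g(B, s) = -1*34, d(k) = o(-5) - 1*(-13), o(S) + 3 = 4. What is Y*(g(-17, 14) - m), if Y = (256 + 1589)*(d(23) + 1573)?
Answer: -3483752247/35 ≈ -9.9536e+7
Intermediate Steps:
o(S) = 1 (o(S) = -3 + 4 = 1)
d(k) = 14 (d(k) = 1 - 1*(-13) = 1 + 13 = 14)
g(B, s) = -34
Y = 2928015 (Y = (256 + 1589)*(14 + 1573) = 1845*1587 = 2928015)
m = -1/175 (m = 1/(-175) = -1/175 ≈ -0.0057143)
Y*(g(-17, 14) - m) = 2928015*(-34 - 1*(-1/175)) = 2928015*(-34 + 1/175) = 2928015*(-5949/175) = -3483752247/35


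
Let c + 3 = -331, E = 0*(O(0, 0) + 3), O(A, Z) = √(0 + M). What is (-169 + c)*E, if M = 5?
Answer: 0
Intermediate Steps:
O(A, Z) = √5 (O(A, Z) = √(0 + 5) = √5)
E = 0 (E = 0*(√5 + 3) = 0*(3 + √5) = 0)
c = -334 (c = -3 - 331 = -334)
(-169 + c)*E = (-169 - 334)*0 = -503*0 = 0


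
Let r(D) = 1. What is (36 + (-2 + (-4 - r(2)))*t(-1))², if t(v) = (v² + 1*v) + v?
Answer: 1849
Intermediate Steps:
t(v) = v² + 2*v (t(v) = (v² + v) + v = (v + v²) + v = v² + 2*v)
(36 + (-2 + (-4 - r(2)))*t(-1))² = (36 + (-2 + (-4 - 1*1))*(-(2 - 1)))² = (36 + (-2 + (-4 - 1))*(-1*1))² = (36 + (-2 - 5)*(-1))² = (36 - 7*(-1))² = (36 + 7)² = 43² = 1849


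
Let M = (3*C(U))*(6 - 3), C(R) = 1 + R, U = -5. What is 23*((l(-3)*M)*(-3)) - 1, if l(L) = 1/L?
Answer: -829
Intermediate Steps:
M = -36 (M = (3*(1 - 5))*(6 - 3) = (3*(-4))*3 = -12*3 = -36)
23*((l(-3)*M)*(-3)) - 1 = 23*((-36/(-3))*(-3)) - 1 = 23*(-⅓*(-36)*(-3)) - 1 = 23*(12*(-3)) - 1 = 23*(-36) - 1 = -828 - 1 = -829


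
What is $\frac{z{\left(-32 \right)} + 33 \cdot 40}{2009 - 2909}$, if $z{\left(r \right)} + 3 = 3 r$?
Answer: $- \frac{407}{300} \approx -1.3567$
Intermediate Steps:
$z{\left(r \right)} = -3 + 3 r$
$\frac{z{\left(-32 \right)} + 33 \cdot 40}{2009 - 2909} = \frac{\left(-3 + 3 \left(-32\right)\right) + 33 \cdot 40}{2009 - 2909} = \frac{\left(-3 - 96\right) + 1320}{-900} = \left(-99 + 1320\right) \left(- \frac{1}{900}\right) = 1221 \left(- \frac{1}{900}\right) = - \frac{407}{300}$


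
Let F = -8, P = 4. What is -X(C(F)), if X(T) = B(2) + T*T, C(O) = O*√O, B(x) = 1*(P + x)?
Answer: 506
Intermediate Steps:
B(x) = 4 + x (B(x) = 1*(4 + x) = 4 + x)
C(O) = O^(3/2)
X(T) = 6 + T² (X(T) = (4 + 2) + T*T = 6 + T²)
-X(C(F)) = -(6 + ((-8)^(3/2))²) = -(6 + (-16*I*√2)²) = -(6 - 512) = -1*(-506) = 506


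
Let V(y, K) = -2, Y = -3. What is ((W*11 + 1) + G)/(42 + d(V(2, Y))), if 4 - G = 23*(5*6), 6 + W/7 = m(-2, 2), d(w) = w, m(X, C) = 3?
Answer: -229/10 ≈ -22.900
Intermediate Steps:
W = -21 (W = -42 + 7*3 = -42 + 21 = -21)
G = -686 (G = 4 - 23*5*6 = 4 - 23*30 = 4 - 1*690 = 4 - 690 = -686)
((W*11 + 1) + G)/(42 + d(V(2, Y))) = ((-21*11 + 1) - 686)/(42 - 2) = ((-231 + 1) - 686)/40 = (-230 - 686)*(1/40) = -916*1/40 = -229/10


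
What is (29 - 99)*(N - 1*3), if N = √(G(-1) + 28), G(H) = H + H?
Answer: 210 - 70*√26 ≈ -146.93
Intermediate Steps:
G(H) = 2*H
N = √26 (N = √(2*(-1) + 28) = √(-2 + 28) = √26 ≈ 5.0990)
(29 - 99)*(N - 1*3) = (29 - 99)*(√26 - 1*3) = -70*(√26 - 3) = -70*(-3 + √26) = 210 - 70*√26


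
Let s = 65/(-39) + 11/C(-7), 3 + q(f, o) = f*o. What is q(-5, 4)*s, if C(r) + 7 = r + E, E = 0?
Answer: 2369/42 ≈ 56.405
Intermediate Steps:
C(r) = -7 + r (C(r) = -7 + (r + 0) = -7 + r)
q(f, o) = -3 + f*o
s = -103/42 (s = 65/(-39) + 11/(-7 - 7) = 65*(-1/39) + 11/(-14) = -5/3 + 11*(-1/14) = -5/3 - 11/14 = -103/42 ≈ -2.4524)
q(-5, 4)*s = (-3 - 5*4)*(-103/42) = (-3 - 20)*(-103/42) = -23*(-103/42) = 2369/42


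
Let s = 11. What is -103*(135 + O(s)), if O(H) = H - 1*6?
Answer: -14420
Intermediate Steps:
O(H) = -6 + H (O(H) = H - 6 = -6 + H)
-103*(135 + O(s)) = -103*(135 + (-6 + 11)) = -103*(135 + 5) = -103*140 = -14420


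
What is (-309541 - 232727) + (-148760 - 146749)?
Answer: -837777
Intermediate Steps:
(-309541 - 232727) + (-148760 - 146749) = -542268 - 295509 = -837777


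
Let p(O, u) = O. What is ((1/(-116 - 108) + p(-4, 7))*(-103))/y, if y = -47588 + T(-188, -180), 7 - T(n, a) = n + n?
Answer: -30797/3524640 ≈ -0.0087376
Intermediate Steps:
T(n, a) = 7 - 2*n (T(n, a) = 7 - (n + n) = 7 - 2*n)
y = -47205 (y = -47588 + (7 - 2*(-188)) = -47588 + (7 + 376) = -47588 + 383 = -47205)
((1/(-116 - 108) + p(-4, 7))*(-103))/y = ((1/(-116 - 108) - 4)*(-103))/(-47205) = ((1/(-224) - 4)*(-103))*(-1/47205) = ((-1/224 - 4)*(-103))*(-1/47205) = -897/224*(-103)*(-1/47205) = (92391/224)*(-1/47205) = -30797/3524640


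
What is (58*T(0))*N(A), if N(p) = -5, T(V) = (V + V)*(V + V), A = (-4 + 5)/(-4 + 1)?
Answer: 0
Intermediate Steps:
A = -1/3 (A = 1/(-3) = 1*(-1/3) = -1/3 ≈ -0.33333)
T(V) = 4*V**2 (T(V) = (2*V)*(2*V) = 4*V**2)
(58*T(0))*N(A) = (58*(4*0**2))*(-5) = (58*(4*0))*(-5) = (58*0)*(-5) = 0*(-5) = 0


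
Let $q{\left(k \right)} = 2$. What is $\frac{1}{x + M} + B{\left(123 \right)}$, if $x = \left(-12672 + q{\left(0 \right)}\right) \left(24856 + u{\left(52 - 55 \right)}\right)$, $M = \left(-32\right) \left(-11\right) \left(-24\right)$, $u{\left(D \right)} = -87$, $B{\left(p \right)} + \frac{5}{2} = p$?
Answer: $\frac{18908358599}{156915839} \approx 120.5$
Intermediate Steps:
$B{\left(p \right)} = - \frac{5}{2} + p$
$M = -8448$ ($M = 352 \left(-24\right) = -8448$)
$x = -313823230$ ($x = \left(-12672 + 2\right) \left(24856 - 87\right) = \left(-12670\right) 24769 = -313823230$)
$\frac{1}{x + M} + B{\left(123 \right)} = \frac{1}{-313823230 - 8448} + \left(- \frac{5}{2} + 123\right) = \frac{1}{-313831678} + \frac{241}{2} = - \frac{1}{313831678} + \frac{241}{2} = \frac{18908358599}{156915839}$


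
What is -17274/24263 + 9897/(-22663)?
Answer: -631611573/549872369 ≈ -1.1487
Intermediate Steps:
-17274/24263 + 9897/(-22663) = -17274*1/24263 + 9897*(-1/22663) = -17274/24263 - 9897/22663 = -631611573/549872369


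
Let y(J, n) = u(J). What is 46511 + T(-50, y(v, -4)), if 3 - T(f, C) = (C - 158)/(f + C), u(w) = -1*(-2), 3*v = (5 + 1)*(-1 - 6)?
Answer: 186043/4 ≈ 46511.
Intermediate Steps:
v = -14 (v = ((5 + 1)*(-1 - 6))/3 = (6*(-7))/3 = (⅓)*(-42) = -14)
u(w) = 2
y(J, n) = 2
T(f, C) = 3 - (-158 + C)/(C + f) (T(f, C) = 3 - (C - 158)/(f + C) = 3 - (-158 + C)/(C + f))
46511 + T(-50, y(v, -4)) = 46511 + (158 + 2*2 + 3*(-50))/(2 - 50) = 46511 + (158 + 4 - 150)/(-48) = 46511 - 1/48*12 = 46511 - ¼ = 186043/4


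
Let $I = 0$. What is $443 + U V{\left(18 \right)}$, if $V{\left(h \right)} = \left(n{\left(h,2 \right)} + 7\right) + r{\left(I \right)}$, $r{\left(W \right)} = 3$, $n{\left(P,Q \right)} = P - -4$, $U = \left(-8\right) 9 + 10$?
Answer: $-1541$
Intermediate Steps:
$U = -62$ ($U = -72 + 10 = -62$)
$n{\left(P,Q \right)} = 4 + P$ ($n{\left(P,Q \right)} = P + 4 = 4 + P$)
$V{\left(h \right)} = 14 + h$ ($V{\left(h \right)} = \left(\left(4 + h\right) + 7\right) + 3 = \left(11 + h\right) + 3 = 14 + h$)
$443 + U V{\left(18 \right)} = 443 - 62 \left(14 + 18\right) = 443 - 1984 = -1541$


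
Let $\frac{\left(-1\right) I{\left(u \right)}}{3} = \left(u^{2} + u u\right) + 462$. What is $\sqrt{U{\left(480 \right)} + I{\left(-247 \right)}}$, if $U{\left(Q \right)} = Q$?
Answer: $4 i \sqrt{22935} \approx 605.77 i$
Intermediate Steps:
$I{\left(u \right)} = -1386 - 6 u^{2}$ ($I{\left(u \right)} = - 3 \left(\left(u^{2} + u u\right) + 462\right) = - 3 \left(\left(u^{2} + u^{2}\right) + 462\right) = - 3 \left(2 u^{2} + 462\right) = - 3 \left(462 + 2 u^{2}\right) = -1386 - 6 u^{2}$)
$\sqrt{U{\left(480 \right)} + I{\left(-247 \right)}} = \sqrt{480 - \left(1386 + 6 \left(-247\right)^{2}\right)} = \sqrt{480 - 367440} = \sqrt{-366960} = 4 i \sqrt{22935}$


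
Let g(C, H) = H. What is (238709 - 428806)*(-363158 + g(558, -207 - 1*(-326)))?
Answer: 69012624783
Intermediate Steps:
(238709 - 428806)*(-363158 + g(558, -207 - 1*(-326))) = (238709 - 428806)*(-363158 + (-207 - 1*(-326))) = -190097*(-363158 + (-207 + 326)) = -190097*(-363158 + 119) = -190097*(-363039) = 69012624783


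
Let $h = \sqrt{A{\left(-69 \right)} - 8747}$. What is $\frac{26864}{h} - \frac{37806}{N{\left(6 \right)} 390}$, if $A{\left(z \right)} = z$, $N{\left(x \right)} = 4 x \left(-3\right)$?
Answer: $\frac{6301}{4680} - \frac{6716 i \sqrt{551}}{551} \approx 1.3464 - 286.11 i$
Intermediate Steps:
$N{\left(x \right)} = - 12 x$
$h = 4 i \sqrt{551}$ ($h = \sqrt{-69 - 8747} = \sqrt{-8816} = 4 i \sqrt{551} \approx 93.894 i$)
$\frac{26864}{h} - \frac{37806}{N{\left(6 \right)} 390} = \frac{26864}{4 i \sqrt{551}} - \frac{37806}{\left(-12\right) 6 \cdot 390} = 26864 \left(- \frac{i \sqrt{551}}{2204}\right) - \frac{37806}{\left(-72\right) 390} = - \frac{6716 i \sqrt{551}}{551} - \frac{37806}{-28080} = - \frac{6716 i \sqrt{551}}{551} - - \frac{6301}{4680} = - \frac{6716 i \sqrt{551}}{551} + \frac{6301}{4680} = \frac{6301}{4680} - \frac{6716 i \sqrt{551}}{551}$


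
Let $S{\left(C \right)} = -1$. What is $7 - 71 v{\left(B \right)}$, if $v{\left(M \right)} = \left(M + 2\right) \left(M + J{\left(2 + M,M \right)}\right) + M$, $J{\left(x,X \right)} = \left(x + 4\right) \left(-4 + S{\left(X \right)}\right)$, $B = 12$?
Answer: $76687$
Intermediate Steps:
$J{\left(x,X \right)} = -20 - 5 x$ ($J{\left(x,X \right)} = \left(x + 4\right) \left(-4 - 1\right) = \left(4 + x\right) \left(-5\right) = -20 - 5 x$)
$v{\left(M \right)} = M + \left(-30 - 4 M\right) \left(2 + M\right)$ ($v{\left(M \right)} = \left(M + 2\right) \left(M - \left(20 + 5 \left(2 + M\right)\right)\right) + M = \left(2 + M\right) \left(M - \left(30 + 5 M\right)\right) + M = \left(2 + M\right) \left(-30 - 4 M\right) + M = \left(-30 - 4 M\right) \left(2 + M\right) + M = M + \left(-30 - 4 M\right) \left(2 + M\right)$)
$7 - 71 v{\left(B \right)} = 7 - 71 \left(-60 - 444 - 4 \cdot 12^{2}\right) = 7 - 71 \left(-60 - 444 - 576\right) = 7 - -76680 = 7 + 76680 = 76687$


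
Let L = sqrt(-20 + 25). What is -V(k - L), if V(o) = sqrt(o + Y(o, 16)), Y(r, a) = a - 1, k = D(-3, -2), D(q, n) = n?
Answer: -sqrt(13 - sqrt(5)) ≈ -3.2808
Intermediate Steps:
L = sqrt(5) ≈ 2.2361
k = -2
Y(r, a) = -1 + a
V(o) = sqrt(15 + o) (V(o) = sqrt(o + (-1 + 16)) = sqrt(o + 15) = sqrt(15 + o))
-V(k - L) = -sqrt(15 + (-2 - sqrt(5))) = -sqrt(13 - sqrt(5))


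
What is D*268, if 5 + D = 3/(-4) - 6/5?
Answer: -9313/5 ≈ -1862.6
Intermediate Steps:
D = -139/20 (D = -5 + (3/(-4) - 6/5) = -5 + (3*(-1/4) - 6*1/5) = -5 + (-3/4 - 6/5) = -5 - 39/20 = -139/20 ≈ -6.9500)
D*268 = -139/20*268 = -9313/5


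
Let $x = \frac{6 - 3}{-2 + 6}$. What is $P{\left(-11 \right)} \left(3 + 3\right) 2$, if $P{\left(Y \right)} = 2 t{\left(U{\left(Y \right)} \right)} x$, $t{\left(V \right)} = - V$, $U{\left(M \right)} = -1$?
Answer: $18$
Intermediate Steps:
$x = \frac{3}{4} \approx 0.75$
$P{\left(Y \right)} = \frac{3}{2}$ ($P{\left(Y \right)} = 2 \left(\left(-1\right) \left(-1\right)\right) \frac{3}{4} = 2 \cdot 1 \cdot \frac{3}{4} = 2 \cdot \frac{3}{4} = \frac{3}{2}$)
$P{\left(-11 \right)} \left(3 + 3\right) 2 = \frac{3 \left(3 + 3\right) 2}{2} = \frac{3 \cdot 6 \cdot 2}{2} = \frac{3}{2} \cdot 12 = 18$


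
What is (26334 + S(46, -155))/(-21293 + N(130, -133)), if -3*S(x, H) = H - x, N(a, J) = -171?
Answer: -26401/21464 ≈ -1.2300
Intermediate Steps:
S(x, H) = -H/3 + x/3 (S(x, H) = -(H - x)/3 = -H/3 + x/3)
(26334 + S(46, -155))/(-21293 + N(130, -133)) = (26334 + (-⅓*(-155) + (⅓)*46))/(-21293 - 171) = (26334 + (155/3 + 46/3))/(-21464) = (26334 + 67)*(-1/21464) = 26401*(-1/21464) = -26401/21464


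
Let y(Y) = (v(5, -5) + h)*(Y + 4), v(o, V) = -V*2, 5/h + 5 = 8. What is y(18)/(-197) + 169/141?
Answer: -2897/27777 ≈ -0.10429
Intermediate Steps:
h = 5/3 (h = 5/(-5 + 8) = 5/3 ≈ 1.6667)
v(o, V) = -2*V
y(Y) = 140/3 + 35*Y/3 (y(Y) = (-2*(-5) + 5/3)*(Y + 4) = (10 + 5/3)*(4 + Y) = 35*(4 + Y)/3 = 140/3 + 35*Y/3)
y(18)/(-197) + 169/141 = (140/3 + (35/3)*18)/(-197) + 169/141 = (140/3 + 210)*(-1/197) + 169*(1/141) = (770/3)*(-1/197) + 169/141 = -770/591 + 169/141 = -2897/27777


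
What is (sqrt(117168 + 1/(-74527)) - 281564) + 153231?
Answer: -128333 + sqrt(650783144204945)/74527 ≈ -1.2799e+5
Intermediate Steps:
(sqrt(117168 + 1/(-74527)) - 281564) + 153231 = (sqrt(117168 - 1/74527) - 281564) + 153231 = (sqrt(8732179535/74527) - 281564) + 153231 = (sqrt(650783144204945)/74527 - 281564) + 153231 = (-281564 + sqrt(650783144204945)/74527) + 153231 = -128333 + sqrt(650783144204945)/74527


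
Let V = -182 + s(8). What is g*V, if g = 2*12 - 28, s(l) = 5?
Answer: 708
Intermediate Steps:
V = -177 (V = -182 + 5 = -177)
g = -4 (g = 24 - 28 = -4)
g*V = -4*(-177) = 708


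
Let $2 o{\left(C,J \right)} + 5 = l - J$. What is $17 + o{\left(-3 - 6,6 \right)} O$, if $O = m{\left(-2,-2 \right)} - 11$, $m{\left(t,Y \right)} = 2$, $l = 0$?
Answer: $\frac{133}{2} \approx 66.5$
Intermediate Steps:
$O = -9$ ($O = 2 - 11 = -9$)
$o{\left(C,J \right)} = - \frac{5}{2} - \frac{J}{2}$ ($o{\left(C,J \right)} = - \frac{5}{2} + \frac{0 - J}{2} = - \frac{5}{2} + \frac{\left(-1\right) J}{2} = - \frac{5}{2} - \frac{J}{2}$)
$17 + o{\left(-3 - 6,6 \right)} O = 17 + \left(- \frac{5}{2} - 3\right) \left(-9\right) = 17 - - \frac{99}{2} = 17 + \frac{99}{2} = \frac{133}{2}$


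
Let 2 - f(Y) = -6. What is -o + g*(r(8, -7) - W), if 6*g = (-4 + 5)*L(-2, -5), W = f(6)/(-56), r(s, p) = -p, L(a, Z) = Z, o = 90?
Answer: -2015/21 ≈ -95.952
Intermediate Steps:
f(Y) = 8 (f(Y) = 2 - 1*(-6) = 2 + 6 = 8)
W = -1/7 (W = 8/(-56) = 8*(-1/56) = -1/7 ≈ -0.14286)
g = -5/6 (g = ((-4 + 5)*(-5))/6 = (1*(-5))/6 = (1/6)*(-5) = -5/6 ≈ -0.83333)
-o + g*(r(8, -7) - W) = -1*90 - 5*(-1*(-7) - 1*(-1/7))/6 = -90 - 5*(7 + 1/7)/6 = -90 - 5/6*50/7 = -90 - 125/21 = -2015/21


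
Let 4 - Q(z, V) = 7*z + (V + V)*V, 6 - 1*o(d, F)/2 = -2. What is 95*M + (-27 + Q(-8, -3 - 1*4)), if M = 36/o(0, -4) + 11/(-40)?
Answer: 981/8 ≈ 122.63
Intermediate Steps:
o(d, F) = 16 (o(d, F) = 12 - 2*(-2) = 12 + 4 = 16)
Q(z, V) = 4 - 7*z - 2*V² (Q(z, V) = 4 - (7*z + (V + V)*V) = 4 - (7*z + (2*V)*V) = 4 - (7*z + 2*V²) = 4 - (2*V² + 7*z) = 4 + (-7*z - 2*V²) = 4 - 7*z - 2*V²)
M = 79/40 (M = 36/16 + 11/(-40) = 36*(1/16) + 11*(-1/40) = 9/4 - 11/40 = 79/40 ≈ 1.9750)
95*M + (-27 + Q(-8, -3 - 1*4)) = 95*(79/40) + (-27 + (4 - 7*(-8) - 2*(-3 - 1*4)²)) = 1501/8 + (-27 + (4 + 56 - 2*(-3 - 4)²)) = 1501/8 + (-27 + (4 + 56 - 2*(-7)²)) = 1501/8 + (-27 + (4 + 56 - 2*49)) = 1501/8 + (-27 + (4 + 56 - 98)) = 1501/8 + (-27 - 38) = 1501/8 - 65 = 981/8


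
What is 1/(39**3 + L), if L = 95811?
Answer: 1/155130 ≈ 6.4462e-6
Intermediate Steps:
1/(39**3 + L) = 1/(39**3 + 95811) = 1/(59319 + 95811) = 1/155130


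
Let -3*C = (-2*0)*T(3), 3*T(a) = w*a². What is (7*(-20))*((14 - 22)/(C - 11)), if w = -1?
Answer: -1120/11 ≈ -101.82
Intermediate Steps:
T(a) = -a²/3 (T(a) = (-a²)/3 = -a²/3)
C = 0 (C = -(-2*0)*(-⅓*3²)/3 = -0*(-⅓*9) = -0*(-3) = -⅓*0 = 0)
(7*(-20))*((14 - 22)/(C - 11)) = (7*(-20))*((14 - 22)/(0 - 11)) = -(-1120)/(-11) = -(-1120)*(-1)/11 = -140*8/11 = -1120/11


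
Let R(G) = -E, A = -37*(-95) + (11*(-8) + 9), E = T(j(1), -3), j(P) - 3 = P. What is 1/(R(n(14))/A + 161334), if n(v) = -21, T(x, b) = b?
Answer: 3436/554343627 ≈ 6.1983e-6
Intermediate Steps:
j(P) = 3 + P
E = -3
A = 3436 (A = 3515 + (-88 + 9) = 3515 - 79 = 3436)
R(G) = 3 (R(G) = -1*(-3) = 3)
1/(R(n(14))/A + 161334) = 1/(3/3436 + 161334) = 1/(554343627/3436) = 3436/554343627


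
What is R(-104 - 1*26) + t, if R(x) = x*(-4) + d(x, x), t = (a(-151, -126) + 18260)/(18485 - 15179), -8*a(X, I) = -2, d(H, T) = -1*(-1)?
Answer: 2320915/4408 ≈ 526.52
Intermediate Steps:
d(H, T) = 1
a(X, I) = 1/4 (a(X, I) = -1/8*(-2) = 1/4)
t = 24347/4408 (t = (1/4 + 18260)/(18485 - 15179) = (73041/4)/3306 = (73041/4)*(1/3306) = 24347/4408 ≈ 5.5234)
R(x) = 1 - 4*x (R(x) = x*(-4) + 1 = -4*x + 1 = 1 - 4*x)
R(-104 - 1*26) + t = (1 - 4*(-104 - 1*26)) + 24347/4408 = (1 - 4*(-104 - 26)) + 24347/4408 = (1 - 4*(-130)) + 24347/4408 = (1 + 520) + 24347/4408 = 521 + 24347/4408 = 2320915/4408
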